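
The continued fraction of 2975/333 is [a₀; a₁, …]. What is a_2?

2975 = 8·333 + 311   →  a_0 = 8
333 = 1·311 + 22   →  a_1 = 1
311 = 14·22 + 3   →  a_2 = 14

14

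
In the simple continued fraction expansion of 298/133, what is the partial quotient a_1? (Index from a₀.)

4

298 = 2·133 + 32   →  a_0 = 2
133 = 4·32 + 5   →  a_1 = 4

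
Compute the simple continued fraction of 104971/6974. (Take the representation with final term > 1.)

104971 = 15·6974 + 361
6974 = 19·361 + 115
361 = 3·115 + 16
115 = 7·16 + 3
16 = 5·3 + 1
3 = 3·1 + 0  (stop)
So 104971/6974 = [15; 19, 3, 7, 5, 3].

[15; 19, 3, 7, 5, 3]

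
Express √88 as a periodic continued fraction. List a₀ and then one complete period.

[9; 2, 1, 1, 1, 2, 18]

a₀ = ⌊√88⌋ = 9.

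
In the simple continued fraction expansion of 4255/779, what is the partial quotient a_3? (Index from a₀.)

4255 = 5·779 + 360   →  a_0 = 5
779 = 2·360 + 59   →  a_1 = 2
360 = 6·59 + 6   →  a_2 = 6
59 = 9·6 + 5   →  a_3 = 9

9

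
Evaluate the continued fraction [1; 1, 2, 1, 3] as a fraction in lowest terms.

26/15

Fold from the inside: start with 3/1.
  1 + 1/3 = 4/3
  2 + 3/4 = 11/4
  1 + 4/11 = 15/11
  1 + 11/15 = 26/15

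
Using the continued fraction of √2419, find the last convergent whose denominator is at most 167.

√2419 = [49; 5, 2, 5, 98, …] (period length 4).
Convergents:
  p_0/q_0 = 49/1
  p_1/q_1 = 246/5
  p_2/q_2 = 541/11
  p_3/q_3 = 2951/60
  p_4/q_4 = 289739/5891
q_3 = 60 ≤ 167 < 5891 = q_4, so the answer is 2951/60.

2951/60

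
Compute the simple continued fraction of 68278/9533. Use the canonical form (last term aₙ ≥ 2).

68278 = 7*9533 + 1547
9533 = 6*1547 + 251
1547 = 6*251 + 41
251 = 6*41 + 5
41 = 8*5 + 1
5 = 5*1 + 0  (stop)
So 68278/9533 = [7; 6, 6, 6, 8, 5].

[7; 6, 6, 6, 8, 5]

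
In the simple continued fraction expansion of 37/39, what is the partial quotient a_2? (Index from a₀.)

18

37 = 0·39 + 37   →  a_0 = 0
39 = 1·37 + 2   →  a_1 = 1
37 = 18·2 + 1   →  a_2 = 18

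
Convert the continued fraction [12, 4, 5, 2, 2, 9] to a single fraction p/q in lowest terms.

Fold from the inside: start with 9/1.
  2 + 1/9 = 19/9
  2 + 9/19 = 47/19
  5 + 19/47 = 254/47
  4 + 47/254 = 1063/254
  12 + 254/1063 = 13010/1063

13010/1063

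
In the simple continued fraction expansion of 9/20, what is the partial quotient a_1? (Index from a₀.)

2

9 = 0·20 + 9   →  a_0 = 0
20 = 2·9 + 2   →  a_1 = 2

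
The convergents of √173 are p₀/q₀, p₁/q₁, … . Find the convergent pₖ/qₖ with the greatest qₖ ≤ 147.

√173 = [13; 6, 1, 1, 6, 26, …] (period length 5).
Convergents:
  p_0/q_0 = 13/1
  p_1/q_1 = 79/6
  p_2/q_2 = 92/7
  p_3/q_3 = 171/13
  p_4/q_4 = 1118/85
  p_5/q_5 = 29239/2223
q_4 = 85 ≤ 147 < 2223 = q_5, so the answer is 1118/85.

1118/85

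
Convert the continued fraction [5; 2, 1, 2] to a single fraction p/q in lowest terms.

43/8

Fold from the inside: start with 2/1.
  1 + 1/2 = 3/2
  2 + 2/3 = 8/3
  5 + 3/8 = 43/8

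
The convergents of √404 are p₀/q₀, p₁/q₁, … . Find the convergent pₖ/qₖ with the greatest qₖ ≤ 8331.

80801/4020

√404 = [20; 10, 40, …] (period length 2).
Convergents:
  p_0/q_0 = 20/1
  p_1/q_1 = 201/10
  p_2/q_2 = 8060/401
  p_3/q_3 = 80801/4020
  p_4/q_4 = 3240100/161201
q_3 = 4020 ≤ 8331 < 161201 = q_4, so the answer is 80801/4020.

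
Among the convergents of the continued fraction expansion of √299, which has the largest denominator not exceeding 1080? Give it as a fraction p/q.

14231/823

√299 = [17; 3, 2, 3, 34, …] (period length 4).
Convergents:
  p_0/q_0 = 17/1
  p_1/q_1 = 52/3
  p_2/q_2 = 121/7
  p_3/q_3 = 415/24
  p_4/q_4 = 14231/823
  p_5/q_5 = 43108/2493
q_4 = 823 ≤ 1080 < 2493 = q_5, so the answer is 14231/823.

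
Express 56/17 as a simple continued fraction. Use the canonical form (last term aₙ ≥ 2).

[3; 3, 2, 2]

56 = 3·17 + 5
17 = 3·5 + 2
5 = 2·2 + 1
2 = 2·1 + 0  (stop)
So 56/17 = [3; 3, 2, 2].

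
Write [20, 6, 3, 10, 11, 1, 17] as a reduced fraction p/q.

856359/42482

Using pₖ = aₖpₖ₋₁ + pₖ₋₂ and qₖ = aₖqₖ₋₁ + qₖ₋₂:
  k=0: a=20, p=20, q=1
  k=1: a=6, p=121, q=6
  k=2: a=3, p=383, q=19
  k=3: a=10, p=3951, q=196
  k=4: a=11, p=43844, q=2175
  k=5: a=1, p=47795, q=2371
  k=6: a=17, p=856359, q=42482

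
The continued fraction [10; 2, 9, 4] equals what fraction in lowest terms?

Fold from the inside: start with 4/1.
  9 + 1/4 = 37/4
  2 + 4/37 = 78/37
  10 + 37/78 = 817/78

817/78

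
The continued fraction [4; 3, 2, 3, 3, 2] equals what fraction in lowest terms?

Fold from the inside: start with 2/1.
  3 + 1/2 = 7/2
  3 + 2/7 = 23/7
  2 + 7/23 = 53/23
  3 + 23/53 = 182/53
  4 + 53/182 = 781/182

781/182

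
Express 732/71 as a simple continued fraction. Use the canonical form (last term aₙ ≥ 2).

732 = 10·71 + 22
71 = 3·22 + 5
22 = 4·5 + 2
5 = 2·2 + 1
2 = 2·1 + 0  (stop)
So 732/71 = [10; 3, 4, 2, 2].

[10; 3, 4, 2, 2]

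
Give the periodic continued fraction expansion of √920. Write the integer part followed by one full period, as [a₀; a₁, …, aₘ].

[30; 3, 60]

a₀ = ⌊√920⌋ = 30.
With m₀=0, d₀=1 and mₖ₊₁ = dₖaₖ − mₖ, dₖ₊₁ = (n − mₖ₊₁²)/dₖ, aₖ₊₁ = ⌊(a₀+mₖ₊₁)/dₖ₊₁⌋:
  k=1: m=30, d=20, a=3
  k=2: m=30, d=1, a=60
d=1 and a=2a₀=60 at k=2, so the next step gives (m, d) = (30, 20) again — its k=1 value — and the period has length 2.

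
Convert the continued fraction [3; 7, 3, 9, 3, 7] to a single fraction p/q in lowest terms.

Using pₖ = aₖpₖ₋₁ + pₖ₋₂ and qₖ = aₖqₖ₋₁ + qₖ₋₂:
  k=0: a=3, p=3, q=1
  k=1: a=7, p=22, q=7
  k=2: a=3, p=69, q=22
  k=3: a=9, p=643, q=205
  k=4: a=3, p=1998, q=637
  k=5: a=7, p=14629, q=4664

14629/4664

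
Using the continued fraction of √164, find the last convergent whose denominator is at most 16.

√164 = [12; 1, 4, 6, 4, 1, 24, …] (period length 6).
Convergents:
  p_0/q_0 = 12/1
  p_1/q_1 = 13/1
  p_2/q_2 = 64/5
  p_3/q_3 = 397/31
q_2 = 5 ≤ 16 < 31 = q_3, so the answer is 64/5.

64/5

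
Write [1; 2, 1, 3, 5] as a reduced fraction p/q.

79/58

Fold from the inside: start with 5/1.
  3 + 1/5 = 16/5
  1 + 5/16 = 21/16
  2 + 16/21 = 58/21
  1 + 21/58 = 79/58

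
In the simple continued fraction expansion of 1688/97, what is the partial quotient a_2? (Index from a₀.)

2

1688 = 17·97 + 39   →  a_0 = 17
97 = 2·39 + 19   →  a_1 = 2
39 = 2·19 + 1   →  a_2 = 2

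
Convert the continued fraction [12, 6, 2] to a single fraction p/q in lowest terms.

158/13

Fold from the inside: start with 2/1.
  6 + 1/2 = 13/2
  12 + 2/13 = 158/13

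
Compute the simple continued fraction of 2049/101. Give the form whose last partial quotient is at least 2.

2049 = 20·101 + 29
101 = 3·29 + 14
29 = 2·14 + 1
14 = 14·1 + 0  (stop)
So 2049/101 = [20; 3, 2, 14].

[20; 3, 2, 14]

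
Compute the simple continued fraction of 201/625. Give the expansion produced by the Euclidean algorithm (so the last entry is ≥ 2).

201 = 0×625 + 201
625 = 3×201 + 22
201 = 9×22 + 3
22 = 7×3 + 1
3 = 3×1 + 0  (stop)
So 201/625 = [0; 3, 9, 7, 3].

[0; 3, 9, 7, 3]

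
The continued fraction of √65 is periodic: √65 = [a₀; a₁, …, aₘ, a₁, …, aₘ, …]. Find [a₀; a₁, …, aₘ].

[8; 16]

a₀ = ⌊√65⌋ = 8.
With m₀=0, d₀=1 and mₖ₊₁ = dₖaₖ − mₖ, dₖ₊₁ = (n − mₖ₊₁²)/dₖ, aₖ₊₁ = ⌊(a₀+mₖ₊₁)/dₖ₊₁⌋:
  k=1: m=8, d=1, a=16
d=1 and a=2a₀=16 at k=1, so the next step gives (m, d) = (8, 1) again — its k=1 value — and the period has length 1.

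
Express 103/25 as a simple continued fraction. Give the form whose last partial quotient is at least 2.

[4; 8, 3]

103 = 4*25 + 3
25 = 8*3 + 1
3 = 3*1 + 0  (stop)
So 103/25 = [4; 8, 3].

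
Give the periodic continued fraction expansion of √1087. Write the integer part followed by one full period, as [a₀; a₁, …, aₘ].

[32; 1, 31, 1, 64]

a₀ = ⌊√1087⌋ = 32.
With m₀=0, d₀=1 and mₖ₊₁ = dₖaₖ − mₖ, dₖ₊₁ = (n − mₖ₊₁²)/dₖ, aₖ₊₁ = ⌊(a₀+mₖ₊₁)/dₖ₊₁⌋:
  k=1: m=32, d=63, a=1
  k=2: m=31, d=2, a=31
  k=3: m=31, d=63, a=1
  k=4: m=32, d=1, a=64
d=1 and a=2a₀=64 at k=4, so the next step gives (m, d) = (32, 63) again — its k=1 value — and the period has length 4.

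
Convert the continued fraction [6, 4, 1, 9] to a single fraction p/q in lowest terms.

304/49

Using pₖ = aₖpₖ₋₁ + pₖ₋₂ and qₖ = aₖqₖ₋₁ + qₖ₋₂:
  k=0: a=6, p=6, q=1
  k=1: a=4, p=25, q=4
  k=2: a=1, p=31, q=5
  k=3: a=9, p=304, q=49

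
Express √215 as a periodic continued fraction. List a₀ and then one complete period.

a₀ = ⌊√215⌋ = 14.
With m₀=0, d₀=1 and mₖ₊₁ = dₖaₖ − mₖ, dₖ₊₁ = (n − mₖ₊₁²)/dₖ, aₖ₊₁ = ⌊(a₀+mₖ₊₁)/dₖ₊₁⌋:
  k=1: m=14, d=19, a=1
  k=2: m=5, d=10, a=1
  k=3: m=5, d=19, a=1
  k=4: m=14, d=1, a=28
d=1 and a=2a₀=28 at k=4, so the next step gives (m, d) = (14, 19) again — its k=1 value — and the period has length 4.

[14; 1, 1, 1, 28]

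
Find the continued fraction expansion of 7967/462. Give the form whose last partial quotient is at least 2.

7967 = 17·462 + 113
462 = 4·113 + 10
113 = 11·10 + 3
10 = 3·3 + 1
3 = 3·1 + 0  (stop)
So 7967/462 = [17; 4, 11, 3, 3].

[17; 4, 11, 3, 3]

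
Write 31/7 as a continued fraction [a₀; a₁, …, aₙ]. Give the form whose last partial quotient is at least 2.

31 = 4*7 + 3
7 = 2*3 + 1
3 = 3*1 + 0  (stop)
So 31/7 = [4; 2, 3].

[4; 2, 3]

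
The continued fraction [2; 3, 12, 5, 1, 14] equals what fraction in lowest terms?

Using pₖ = aₖpₖ₋₁ + pₖ₋₂ and qₖ = aₖqₖ₋₁ + qₖ₋₂:
  k=0: a=2, p=2, q=1
  k=1: a=3, p=7, q=3
  k=2: a=12, p=86, q=37
  k=3: a=5, p=437, q=188
  k=4: a=1, p=523, q=225
  k=5: a=14, p=7759, q=3338

7759/3338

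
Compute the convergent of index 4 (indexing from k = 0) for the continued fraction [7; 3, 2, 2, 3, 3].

Using pₖ = aₖpₖ₋₁ + pₖ₋₂, qₖ = aₖqₖ₋₁ + qₖ₋₂ (with p₋₁=1, p₋₂=0, q₋₁=0, q₋₂=1):
  k=0: a=7, p=7, q=1
  k=1: a=3, p=22, q=3
  k=2: a=2, p=51, q=7
  k=3: a=2, p=124, q=17
  k=4: a=3, p=423, q=58

423/58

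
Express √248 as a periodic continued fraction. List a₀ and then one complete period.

a₀ = ⌊√248⌋ = 15.
With m₀=0, d₀=1 and mₖ₊₁ = dₖaₖ − mₖ, dₖ₊₁ = (n − mₖ₊₁²)/dₖ, aₖ₊₁ = ⌊(a₀+mₖ₊₁)/dₖ₊₁⌋:
  k=1: m=15, d=23, a=1
  k=2: m=8, d=8, a=2
  k=3: m=8, d=23, a=1
  k=4: m=15, d=1, a=30
d=1 and a=2a₀=30 at k=4, so the next step gives (m, d) = (15, 23) again — its k=1 value — and the period has length 4.

[15; 1, 2, 1, 30]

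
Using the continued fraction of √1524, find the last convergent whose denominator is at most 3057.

√1524 = [39; 26, 78, …] (period length 2).
Convergents:
  p_0/q_0 = 39/1
  p_1/q_1 = 1015/26
  p_2/q_2 = 79209/2029
  p_3/q_3 = 2060449/52780
q_2 = 2029 ≤ 3057 < 52780 = q_3, so the answer is 79209/2029.

79209/2029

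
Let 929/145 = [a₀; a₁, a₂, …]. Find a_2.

929 = 6·145 + 59   →  a_0 = 6
145 = 2·59 + 27   →  a_1 = 2
59 = 2·27 + 5   →  a_2 = 2

2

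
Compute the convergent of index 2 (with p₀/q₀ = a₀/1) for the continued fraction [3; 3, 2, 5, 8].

Using pₖ = aₖpₖ₋₁ + pₖ₋₂, qₖ = aₖqₖ₋₁ + qₖ₋₂ (with p₋₁=1, p₋₂=0, q₋₁=0, q₋₂=1):
  k=0: a=3, p=3, q=1
  k=1: a=3, p=10, q=3
  k=2: a=2, p=23, q=7

23/7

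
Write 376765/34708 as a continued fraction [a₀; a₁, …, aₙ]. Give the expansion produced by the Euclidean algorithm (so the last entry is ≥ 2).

[10; 1, 5, 1, 10, 11, 3, 13]

376765 = 10×34708 + 29685
34708 = 1×29685 + 5023
29685 = 5×5023 + 4570
5023 = 1×4570 + 453
4570 = 10×453 + 40
453 = 11×40 + 13
40 = 3×13 + 1
13 = 13×1 + 0  (stop)
So 376765/34708 = [10; 1, 5, 1, 10, 11, 3, 13].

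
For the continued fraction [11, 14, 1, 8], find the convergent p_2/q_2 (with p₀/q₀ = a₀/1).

Using pₖ = aₖpₖ₋₁ + pₖ₋₂, qₖ = aₖqₖ₋₁ + qₖ₋₂ (with p₋₁=1, p₋₂=0, q₋₁=0, q₋₂=1):
  k=0: a=11, p=11, q=1
  k=1: a=14, p=155, q=14
  k=2: a=1, p=166, q=15

166/15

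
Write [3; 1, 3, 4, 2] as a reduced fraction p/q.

143/38

Using pₖ = aₖpₖ₋₁ + pₖ₋₂ and qₖ = aₖqₖ₋₁ + qₖ₋₂:
  k=0: a=3, p=3, q=1
  k=1: a=1, p=4, q=1
  k=2: a=3, p=15, q=4
  k=3: a=4, p=64, q=17
  k=4: a=2, p=143, q=38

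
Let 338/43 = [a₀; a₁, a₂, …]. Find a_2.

338 = 7·43 + 37   →  a_0 = 7
43 = 1·37 + 6   →  a_1 = 1
37 = 6·6 + 1   →  a_2 = 6

6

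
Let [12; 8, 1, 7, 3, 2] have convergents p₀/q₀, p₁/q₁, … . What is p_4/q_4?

Using pₖ = aₖpₖ₋₁ + pₖ₋₂, qₖ = aₖqₖ₋₁ + qₖ₋₂ (with p₋₁=1, p₋₂=0, q₋₁=0, q₋₂=1):
  k=0: a=12, p=12, q=1
  k=1: a=8, p=97, q=8
  k=2: a=1, p=109, q=9
  k=3: a=7, p=860, q=71
  k=4: a=3, p=2689, q=222

2689/222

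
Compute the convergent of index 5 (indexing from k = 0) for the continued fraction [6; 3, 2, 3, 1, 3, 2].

Using pₖ = aₖpₖ₋₁ + pₖ₋₂, qₖ = aₖqₖ₋₁ + qₖ₋₂ (with p₋₁=1, p₋₂=0, q₋₁=0, q₋₂=1):
  k=0: a=6, p=6, q=1
  k=1: a=3, p=19, q=3
  k=2: a=2, p=44, q=7
  k=3: a=3, p=151, q=24
  k=4: a=1, p=195, q=31
  k=5: a=3, p=736, q=117

736/117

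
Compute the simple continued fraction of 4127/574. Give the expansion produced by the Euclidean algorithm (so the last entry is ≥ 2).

[7; 5, 3, 1, 3, 7]

4127 = 7·574 + 109
574 = 5·109 + 29
109 = 3·29 + 22
29 = 1·22 + 7
22 = 3·7 + 1
7 = 7·1 + 0  (stop)
So 4127/574 = [7; 5, 3, 1, 3, 7].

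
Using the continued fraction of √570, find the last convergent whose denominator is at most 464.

9144/383

√570 = [23; 1, 6, 1, 46, …] (period length 4).
Convergents:
  p_0/q_0 = 23/1
  p_1/q_1 = 24/1
  p_2/q_2 = 167/7
  p_3/q_3 = 191/8
  p_4/q_4 = 8953/375
  p_5/q_5 = 9144/383
  p_6/q_6 = 63817/2673
q_5 = 383 ≤ 464 < 2673 = q_6, so the answer is 9144/383.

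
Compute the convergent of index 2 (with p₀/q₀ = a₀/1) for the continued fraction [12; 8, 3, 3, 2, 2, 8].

303/25

Using pₖ = aₖpₖ₋₁ + pₖ₋₂, qₖ = aₖqₖ₋₁ + qₖ₋₂ (with p₋₁=1, p₋₂=0, q₋₁=0, q₋₂=1):
  k=0: a=12, p=12, q=1
  k=1: a=8, p=97, q=8
  k=2: a=3, p=303, q=25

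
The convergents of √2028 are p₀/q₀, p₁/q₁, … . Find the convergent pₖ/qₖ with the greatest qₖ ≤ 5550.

√2028 = [45; 30, 90, …] (period length 2).
Convergents:
  p_0/q_0 = 45/1
  p_1/q_1 = 1351/30
  p_2/q_2 = 121635/2701
  p_3/q_3 = 3650401/81060
q_2 = 2701 ≤ 5550 < 81060 = q_3, so the answer is 121635/2701.

121635/2701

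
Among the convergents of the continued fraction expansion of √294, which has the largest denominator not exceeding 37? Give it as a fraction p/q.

√294 = [17; 6, 1, 4, 1, 6, 34, …] (period length 6).
Convergents:
  p_0/q_0 = 17/1
  p_1/q_1 = 103/6
  p_2/q_2 = 120/7
  p_3/q_3 = 583/34
  p_4/q_4 = 703/41
q_3 = 34 ≤ 37 < 41 = q_4, so the answer is 583/34.

583/34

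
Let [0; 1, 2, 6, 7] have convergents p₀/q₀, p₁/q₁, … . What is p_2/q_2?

Using pₖ = aₖpₖ₋₁ + pₖ₋₂, qₖ = aₖqₖ₋₁ + qₖ₋₂ (with p₋₁=1, p₋₂=0, q₋₁=0, q₋₂=1):
  k=0: a=0, p=0, q=1
  k=1: a=1, p=1, q=1
  k=2: a=2, p=2, q=3

2/3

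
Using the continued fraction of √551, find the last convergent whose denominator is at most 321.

3967/169

√551 = [23; 2, 8, 1, 8, 2, 46, …] (period length 6).
Convergents:
  p_0/q_0 = 23/1
  p_1/q_1 = 47/2
  p_2/q_2 = 399/17
  p_3/q_3 = 446/19
  p_4/q_4 = 3967/169
  p_5/q_5 = 8380/357
q_4 = 169 ≤ 321 < 357 = q_5, so the answer is 3967/169.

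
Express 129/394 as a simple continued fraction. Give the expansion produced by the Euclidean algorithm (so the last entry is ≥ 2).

129 = 0*394 + 129
394 = 3*129 + 7
129 = 18*7 + 3
7 = 2*3 + 1
3 = 3*1 + 0  (stop)
So 129/394 = [0; 3, 18, 2, 3].

[0; 3, 18, 2, 3]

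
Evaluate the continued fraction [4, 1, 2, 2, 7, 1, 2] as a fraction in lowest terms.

801/170

Using pₖ = aₖpₖ₋₁ + pₖ₋₂ and qₖ = aₖqₖ₋₁ + qₖ₋₂:
  k=0: a=4, p=4, q=1
  k=1: a=1, p=5, q=1
  k=2: a=2, p=14, q=3
  k=3: a=2, p=33, q=7
  k=4: a=7, p=245, q=52
  k=5: a=1, p=278, q=59
  k=6: a=2, p=801, q=170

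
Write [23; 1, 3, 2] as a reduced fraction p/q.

Fold from the inside: start with 2/1.
  3 + 1/2 = 7/2
  1 + 2/7 = 9/7
  23 + 7/9 = 214/9

214/9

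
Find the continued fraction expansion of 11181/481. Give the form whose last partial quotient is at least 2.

[23; 4, 13, 9]

11181 = 23×481 + 118
481 = 4×118 + 9
118 = 13×9 + 1
9 = 9×1 + 0  (stop)
So 11181/481 = [23; 4, 13, 9].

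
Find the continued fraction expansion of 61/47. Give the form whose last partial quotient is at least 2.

[1; 3, 2, 1, 4]

61 = 1×47 + 14
47 = 3×14 + 5
14 = 2×5 + 4
5 = 1×4 + 1
4 = 4×1 + 0  (stop)
So 61/47 = [1; 3, 2, 1, 4].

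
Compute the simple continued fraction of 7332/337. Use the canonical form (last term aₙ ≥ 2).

[21; 1, 3, 9, 9]

7332 = 21×337 + 255
337 = 1×255 + 82
255 = 3×82 + 9
82 = 9×9 + 1
9 = 9×1 + 0  (stop)
So 7332/337 = [21; 1, 3, 9, 9].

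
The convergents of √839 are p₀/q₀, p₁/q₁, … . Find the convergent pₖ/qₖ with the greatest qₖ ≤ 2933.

√839 = [28; 1, 27, 1, 56, …] (period length 4).
Convergents:
  p_0/q_0 = 28/1
  p_1/q_1 = 29/1
  p_2/q_2 = 811/28
  p_3/q_3 = 840/29
  p_4/q_4 = 47851/1652
  p_5/q_5 = 48691/1681
  p_6/q_6 = 1362508/47039
q_5 = 1681 ≤ 2933 < 47039 = q_6, so the answer is 48691/1681.

48691/1681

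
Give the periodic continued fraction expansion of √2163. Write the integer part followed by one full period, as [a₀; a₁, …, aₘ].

a₀ = ⌊√2163⌋ = 46.

[46; 1, 1, 30, 1, 1, 92]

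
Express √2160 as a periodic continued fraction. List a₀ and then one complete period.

a₀ = ⌊√2160⌋ = 46.
With m₀=0, d₀=1 and mₖ₊₁ = dₖaₖ − mₖ, dₖ₊₁ = (n − mₖ₊₁²)/dₖ, aₖ₊₁ = ⌊(a₀+mₖ₊₁)/dₖ₊₁⌋:
  k=1: m=46, d=44, a=2
  k=2: m=42, d=9, a=9
  k=3: m=39, d=71, a=1
  k=4: m=32, d=16, a=4
  k=5: m=32, d=71, a=1
  k=6: m=39, d=9, a=9
  k=7: m=42, d=44, a=2
  k=8: m=46, d=1, a=92
d=1 and a=2a₀=92 at k=8, so the next step gives (m, d) = (46, 44) again — its k=1 value — and the period has length 8.

[46; 2, 9, 1, 4, 1, 9, 2, 92]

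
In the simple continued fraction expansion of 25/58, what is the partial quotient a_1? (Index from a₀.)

25 = 0·58 + 25   →  a_0 = 0
58 = 2·25 + 8   →  a_1 = 2

2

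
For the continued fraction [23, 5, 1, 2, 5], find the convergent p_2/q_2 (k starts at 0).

139/6

Using pₖ = aₖpₖ₋₁ + pₖ₋₂, qₖ = aₖqₖ₋₁ + qₖ₋₂ (with p₋₁=1, p₋₂=0, q₋₁=0, q₋₂=1):
  k=0: a=23, p=23, q=1
  k=1: a=5, p=116, q=5
  k=2: a=1, p=139, q=6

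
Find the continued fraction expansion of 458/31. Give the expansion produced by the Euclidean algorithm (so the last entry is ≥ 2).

[14; 1, 3, 2, 3]

458 = 14·31 + 24
31 = 1·24 + 7
24 = 3·7 + 3
7 = 2·3 + 1
3 = 3·1 + 0  (stop)
So 458/31 = [14; 1, 3, 2, 3].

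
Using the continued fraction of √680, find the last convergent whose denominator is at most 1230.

√680 = [26; 13, 52, …] (period length 2).
Convergents:
  p_0/q_0 = 26/1
  p_1/q_1 = 339/13
  p_2/q_2 = 17654/677
  p_3/q_3 = 229841/8814
q_2 = 677 ≤ 1230 < 8814 = q_3, so the answer is 17654/677.

17654/677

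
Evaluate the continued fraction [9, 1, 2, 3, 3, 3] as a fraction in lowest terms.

1057/109

Fold from the inside: start with 3/1.
  3 + 1/3 = 10/3
  3 + 3/10 = 33/10
  2 + 10/33 = 76/33
  1 + 33/76 = 109/76
  9 + 76/109 = 1057/109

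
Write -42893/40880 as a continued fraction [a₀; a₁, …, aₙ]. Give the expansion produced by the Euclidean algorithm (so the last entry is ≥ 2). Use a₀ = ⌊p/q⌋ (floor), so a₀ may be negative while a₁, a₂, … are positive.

-42893 = -2×40880 + 38867
40880 = 1×38867 + 2013
38867 = 19×2013 + 620
2013 = 3×620 + 153
620 = 4×153 + 8
153 = 19×8 + 1
8 = 8×1 + 0  (stop)
So -42893/40880 = [-2; 1, 19, 3, 4, 19, 8].

[-2; 1, 19, 3, 4, 19, 8]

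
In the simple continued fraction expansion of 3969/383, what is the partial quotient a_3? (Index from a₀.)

3969 = 10·383 + 139   →  a_0 = 10
383 = 2·139 + 105   →  a_1 = 2
139 = 1·105 + 34   →  a_2 = 1
105 = 3·34 + 3   →  a_3 = 3

3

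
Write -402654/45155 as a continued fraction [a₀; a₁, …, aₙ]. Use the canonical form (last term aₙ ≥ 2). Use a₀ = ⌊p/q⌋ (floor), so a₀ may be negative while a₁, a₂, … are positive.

[-9; 12, 14, 4, 2, 5, 2, 2]

-402654 = -9×45155 + 3741
45155 = 12×3741 + 263
3741 = 14×263 + 59
263 = 4×59 + 27
59 = 2×27 + 5
27 = 5×5 + 2
5 = 2×2 + 1
2 = 2×1 + 0  (stop)
So -402654/45155 = [-9; 12, 14, 4, 2, 5, 2, 2].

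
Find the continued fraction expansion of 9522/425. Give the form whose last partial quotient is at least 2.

9522 = 22·425 + 172
425 = 2·172 + 81
172 = 2·81 + 10
81 = 8·10 + 1
10 = 10·1 + 0  (stop)
So 9522/425 = [22; 2, 2, 8, 10].

[22; 2, 2, 8, 10]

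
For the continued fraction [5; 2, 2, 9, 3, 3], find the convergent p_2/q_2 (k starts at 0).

Using pₖ = aₖpₖ₋₁ + pₖ₋₂, qₖ = aₖqₖ₋₁ + qₖ₋₂ (with p₋₁=1, p₋₂=0, q₋₁=0, q₋₂=1):
  k=0: a=5, p=5, q=1
  k=1: a=2, p=11, q=2
  k=2: a=2, p=27, q=5

27/5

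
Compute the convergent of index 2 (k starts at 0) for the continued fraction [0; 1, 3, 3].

3/4

Using pₖ = aₖpₖ₋₁ + pₖ₋₂, qₖ = aₖqₖ₋₁ + qₖ₋₂ (with p₋₁=1, p₋₂=0, q₋₁=0, q₋₂=1):
  k=0: a=0, p=0, q=1
  k=1: a=1, p=1, q=1
  k=2: a=3, p=3, q=4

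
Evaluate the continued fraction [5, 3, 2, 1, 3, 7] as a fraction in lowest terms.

Fold from the inside: start with 7/1.
  3 + 1/7 = 22/7
  1 + 7/22 = 29/22
  2 + 22/29 = 80/29
  3 + 29/80 = 269/80
  5 + 80/269 = 1425/269

1425/269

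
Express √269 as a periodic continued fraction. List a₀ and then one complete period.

a₀ = ⌊√269⌋ = 16.
With m₀=0, d₀=1 and mₖ₊₁ = dₖaₖ − mₖ, dₖ₊₁ = (n − mₖ₊₁²)/dₖ, aₖ₊₁ = ⌊(a₀+mₖ₊₁)/dₖ₊₁⌋:
  k=1: m=16, d=13, a=2
  k=2: m=10, d=13, a=2
  k=3: m=16, d=1, a=32
d=1 and a=2a₀=32 at k=3, so the next step gives (m, d) = (16, 13) again — its k=1 value — and the period has length 3.

[16; 2, 2, 32]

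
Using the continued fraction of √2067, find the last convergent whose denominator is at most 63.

√2067 = [45; 2, 6, 2, 90, …] (period length 4).
Convergents:
  p_0/q_0 = 45/1
  p_1/q_1 = 91/2
  p_2/q_2 = 591/13
  p_3/q_3 = 1273/28
  p_4/q_4 = 115161/2533
q_3 = 28 ≤ 63 < 2533 = q_4, so the answer is 1273/28.

1273/28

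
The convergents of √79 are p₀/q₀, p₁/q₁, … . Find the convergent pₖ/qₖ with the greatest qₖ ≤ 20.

80/9

√79 = [8; 1, 7, 1, 16, …] (period length 4).
Convergents:
  p_0/q_0 = 8/1
  p_1/q_1 = 9/1
  p_2/q_2 = 71/8
  p_3/q_3 = 80/9
  p_4/q_4 = 1351/152
q_3 = 9 ≤ 20 < 152 = q_4, so the answer is 80/9.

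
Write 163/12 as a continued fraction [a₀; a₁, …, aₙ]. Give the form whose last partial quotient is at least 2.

163 = 13·12 + 7
12 = 1·7 + 5
7 = 1·5 + 2
5 = 2·2 + 1
2 = 2·1 + 0  (stop)
So 163/12 = [13; 1, 1, 2, 2].

[13; 1, 1, 2, 2]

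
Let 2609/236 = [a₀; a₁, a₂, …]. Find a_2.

2609 = 11·236 + 13   →  a_0 = 11
236 = 18·13 + 2   →  a_1 = 18
13 = 6·2 + 1   →  a_2 = 6

6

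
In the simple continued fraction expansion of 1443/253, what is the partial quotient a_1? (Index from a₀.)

1

1443 = 5·253 + 178   →  a_0 = 5
253 = 1·178 + 75   →  a_1 = 1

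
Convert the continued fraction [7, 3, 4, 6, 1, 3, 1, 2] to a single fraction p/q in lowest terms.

Fold from the inside: start with 2/1.
  1 + 1/2 = 3/2
  3 + 2/3 = 11/3
  1 + 3/11 = 14/11
  6 + 11/14 = 95/14
  4 + 14/95 = 394/95
  3 + 95/394 = 1277/394
  7 + 394/1277 = 9333/1277

9333/1277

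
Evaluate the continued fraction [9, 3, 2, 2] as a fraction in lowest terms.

Using pₖ = aₖpₖ₋₁ + pₖ₋₂ and qₖ = aₖqₖ₋₁ + qₖ₋₂:
  k=0: a=9, p=9, q=1
  k=1: a=3, p=28, q=3
  k=2: a=2, p=65, q=7
  k=3: a=2, p=158, q=17

158/17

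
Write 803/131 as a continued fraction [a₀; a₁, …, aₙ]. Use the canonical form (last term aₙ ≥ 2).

[6; 7, 1, 2, 2, 2]

803 = 6×131 + 17
131 = 7×17 + 12
17 = 1×12 + 5
12 = 2×5 + 2
5 = 2×2 + 1
2 = 2×1 + 0  (stop)
So 803/131 = [6; 7, 1, 2, 2, 2].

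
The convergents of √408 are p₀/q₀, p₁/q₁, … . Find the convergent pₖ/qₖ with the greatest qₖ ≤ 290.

4060/201

√408 = [20; 5, 40, …] (period length 2).
Convergents:
  p_0/q_0 = 20/1
  p_1/q_1 = 101/5
  p_2/q_2 = 4060/201
  p_3/q_3 = 20401/1010
q_2 = 201 ≤ 290 < 1010 = q_3, so the answer is 4060/201.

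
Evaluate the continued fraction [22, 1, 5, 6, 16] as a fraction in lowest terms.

Fold from the inside: start with 16/1.
  6 + 1/16 = 97/16
  5 + 16/97 = 501/97
  1 + 97/501 = 598/501
  22 + 501/598 = 13657/598

13657/598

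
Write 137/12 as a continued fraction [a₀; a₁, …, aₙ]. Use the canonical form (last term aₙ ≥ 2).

137 = 11×12 + 5
12 = 2×5 + 2
5 = 2×2 + 1
2 = 2×1 + 0  (stop)
So 137/12 = [11; 2, 2, 2].

[11; 2, 2, 2]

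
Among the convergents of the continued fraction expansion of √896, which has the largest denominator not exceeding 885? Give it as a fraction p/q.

√896 = [29; 1, 13, 1, 58, …] (period length 4).
Convergents:
  p_0/q_0 = 29/1
  p_1/q_1 = 30/1
  p_2/q_2 = 419/14
  p_3/q_3 = 449/15
  p_4/q_4 = 26461/884
  p_5/q_5 = 26910/899
q_4 = 884 ≤ 885 < 899 = q_5, so the answer is 26461/884.

26461/884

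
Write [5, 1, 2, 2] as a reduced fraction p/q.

40/7

Using pₖ = aₖpₖ₋₁ + pₖ₋₂ and qₖ = aₖqₖ₋₁ + qₖ₋₂:
  k=0: a=5, p=5, q=1
  k=1: a=1, p=6, q=1
  k=2: a=2, p=17, q=3
  k=3: a=2, p=40, q=7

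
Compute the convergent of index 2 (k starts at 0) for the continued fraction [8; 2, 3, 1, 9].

Using pₖ = aₖpₖ₋₁ + pₖ₋₂, qₖ = aₖqₖ₋₁ + qₖ₋₂ (with p₋₁=1, p₋₂=0, q₋₁=0, q₋₂=1):
  k=0: a=8, p=8, q=1
  k=1: a=2, p=17, q=2
  k=2: a=3, p=59, q=7

59/7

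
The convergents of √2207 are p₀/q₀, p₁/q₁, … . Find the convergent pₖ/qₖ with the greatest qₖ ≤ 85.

2208/47

√2207 = [46; 1, 45, 1, 92, …] (period length 4).
Convergents:
  p_0/q_0 = 46/1
  p_1/q_1 = 47/1
  p_2/q_2 = 2161/46
  p_3/q_3 = 2208/47
  p_4/q_4 = 205297/4370
q_3 = 47 ≤ 85 < 4370 = q_4, so the answer is 2208/47.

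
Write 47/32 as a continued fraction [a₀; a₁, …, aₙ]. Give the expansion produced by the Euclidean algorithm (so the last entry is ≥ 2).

[1; 2, 7, 2]

47 = 1·32 + 15
32 = 2·15 + 2
15 = 7·2 + 1
2 = 2·1 + 0  (stop)
So 47/32 = [1; 2, 7, 2].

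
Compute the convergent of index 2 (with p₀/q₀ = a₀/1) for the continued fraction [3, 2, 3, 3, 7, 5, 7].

Using pₖ = aₖpₖ₋₁ + pₖ₋₂, qₖ = aₖqₖ₋₁ + qₖ₋₂ (with p₋₁=1, p₋₂=0, q₋₁=0, q₋₂=1):
  k=0: a=3, p=3, q=1
  k=1: a=2, p=7, q=2
  k=2: a=3, p=24, q=7

24/7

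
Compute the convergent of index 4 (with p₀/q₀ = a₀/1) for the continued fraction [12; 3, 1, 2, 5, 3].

Using pₖ = aₖpₖ₋₁ + pₖ₋₂, qₖ = aₖqₖ₋₁ + qₖ₋₂ (with p₋₁=1, p₋₂=0, q₋₁=0, q₋₂=1):
  k=0: a=12, p=12, q=1
  k=1: a=3, p=37, q=3
  k=2: a=1, p=49, q=4
  k=3: a=2, p=135, q=11
  k=4: a=5, p=724, q=59

724/59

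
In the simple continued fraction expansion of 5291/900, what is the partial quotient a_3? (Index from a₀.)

3

5291 = 5·900 + 791   →  a_0 = 5
900 = 1·791 + 109   →  a_1 = 1
791 = 7·109 + 28   →  a_2 = 7
109 = 3·28 + 25   →  a_3 = 3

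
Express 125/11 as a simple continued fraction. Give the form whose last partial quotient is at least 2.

[11; 2, 1, 3]

125 = 11×11 + 4
11 = 2×4 + 3
4 = 1×3 + 1
3 = 3×1 + 0  (stop)
So 125/11 = [11; 2, 1, 3].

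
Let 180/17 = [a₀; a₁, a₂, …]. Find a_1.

1

180 = 10·17 + 10   →  a_0 = 10
17 = 1·10 + 7   →  a_1 = 1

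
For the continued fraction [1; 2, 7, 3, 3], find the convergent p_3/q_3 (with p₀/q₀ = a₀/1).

69/47

Using pₖ = aₖpₖ₋₁ + pₖ₋₂, qₖ = aₖqₖ₋₁ + qₖ₋₂ (with p₋₁=1, p₋₂=0, q₋₁=0, q₋₂=1):
  k=0: a=1, p=1, q=1
  k=1: a=2, p=3, q=2
  k=2: a=7, p=22, q=15
  k=3: a=3, p=69, q=47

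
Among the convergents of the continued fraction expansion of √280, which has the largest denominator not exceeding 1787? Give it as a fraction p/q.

√280 = [16; 1, 2, 1, 2, 1, 32, …] (period length 6).
Convergents:
  p_0/q_0 = 16/1
  p_1/q_1 = 17/1
  p_2/q_2 = 50/3
  p_3/q_3 = 67/4
  p_4/q_4 = 184/11
  p_5/q_5 = 251/15
  p_6/q_6 = 8216/491
  p_7/q_7 = 8467/506
  p_8/q_8 = 25150/1503
  p_9/q_9 = 33617/2009
q_8 = 1503 ≤ 1787 < 2009 = q_9, so the answer is 25150/1503.

25150/1503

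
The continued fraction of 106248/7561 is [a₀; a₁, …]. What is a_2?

5

106248 = 14·7561 + 394   →  a_0 = 14
7561 = 19·394 + 75   →  a_1 = 19
394 = 5·75 + 19   →  a_2 = 5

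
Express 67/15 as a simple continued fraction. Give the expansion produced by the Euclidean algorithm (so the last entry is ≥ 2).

[4; 2, 7]

67 = 4*15 + 7
15 = 2*7 + 1
7 = 7*1 + 0  (stop)
So 67/15 = [4; 2, 7].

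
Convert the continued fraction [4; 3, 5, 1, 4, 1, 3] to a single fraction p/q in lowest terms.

Fold from the inside: start with 3/1.
  1 + 1/3 = 4/3
  4 + 3/4 = 19/4
  1 + 4/19 = 23/19
  5 + 19/23 = 134/23
  3 + 23/134 = 425/134
  4 + 134/425 = 1834/425

1834/425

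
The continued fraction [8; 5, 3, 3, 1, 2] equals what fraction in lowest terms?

Using pₖ = aₖpₖ₋₁ + pₖ₋₂ and qₖ = aₖqₖ₋₁ + qₖ₋₂:
  k=0: a=8, p=8, q=1
  k=1: a=5, p=41, q=5
  k=2: a=3, p=131, q=16
  k=3: a=3, p=434, q=53
  k=4: a=1, p=565, q=69
  k=5: a=2, p=1564, q=191

1564/191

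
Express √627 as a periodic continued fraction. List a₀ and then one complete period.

[25; 25, 50]

a₀ = ⌊√627⌋ = 25.
With m₀=0, d₀=1 and mₖ₊₁ = dₖaₖ − mₖ, dₖ₊₁ = (n − mₖ₊₁²)/dₖ, aₖ₊₁ = ⌊(a₀+mₖ₊₁)/dₖ₊₁⌋:
  k=1: m=25, d=2, a=25
  k=2: m=25, d=1, a=50
d=1 and a=2a₀=50 at k=2, so the next step gives (m, d) = (25, 2) again — its k=1 value — and the period has length 2.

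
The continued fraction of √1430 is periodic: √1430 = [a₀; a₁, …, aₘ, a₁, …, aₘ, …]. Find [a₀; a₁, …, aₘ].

a₀ = ⌊√1430⌋ = 37.
With m₀=0, d₀=1 and mₖ₊₁ = dₖaₖ − mₖ, dₖ₊₁ = (n − mₖ₊₁²)/dₖ, aₖ₊₁ = ⌊(a₀+mₖ₊₁)/dₖ₊₁⌋:
  k=1: m=37, d=61, a=1
  k=2: m=24, d=14, a=4
  k=3: m=32, d=29, a=2
  k=4: m=26, d=26, a=2
  k=5: m=26, d=29, a=2
  k=6: m=32, d=14, a=4
  k=7: m=24, d=61, a=1
  k=8: m=37, d=1, a=74
d=1 and a=2a₀=74 at k=8, so the next step gives (m, d) = (37, 61) again — its k=1 value — and the period has length 8.

[37; 1, 4, 2, 2, 2, 4, 1, 74]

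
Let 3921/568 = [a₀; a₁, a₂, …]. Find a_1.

3921 = 6·568 + 513   →  a_0 = 6
568 = 1·513 + 55   →  a_1 = 1

1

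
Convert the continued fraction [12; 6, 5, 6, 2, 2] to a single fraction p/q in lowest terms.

12429/1022

Using pₖ = aₖpₖ₋₁ + pₖ₋₂ and qₖ = aₖqₖ₋₁ + qₖ₋₂:
  k=0: a=12, p=12, q=1
  k=1: a=6, p=73, q=6
  k=2: a=5, p=377, q=31
  k=3: a=6, p=2335, q=192
  k=4: a=2, p=5047, q=415
  k=5: a=2, p=12429, q=1022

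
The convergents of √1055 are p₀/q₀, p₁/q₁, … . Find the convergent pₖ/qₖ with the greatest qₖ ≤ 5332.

√1055 = [32; 2, 12, 2, 64, …] (period length 4).
Convergents:
  p_0/q_0 = 32/1
  p_1/q_1 = 65/2
  p_2/q_2 = 812/25
  p_3/q_3 = 1689/52
  p_4/q_4 = 108908/3353
  p_5/q_5 = 219505/6758
q_4 = 3353 ≤ 5332 < 6758 = q_5, so the answer is 108908/3353.

108908/3353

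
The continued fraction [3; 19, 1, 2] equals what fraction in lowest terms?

180/59

Fold from the inside: start with 2/1.
  1 + 1/2 = 3/2
  19 + 2/3 = 59/3
  3 + 3/59 = 180/59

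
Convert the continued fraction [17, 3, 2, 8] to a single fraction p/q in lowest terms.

1020/59

Using pₖ = aₖpₖ₋₁ + pₖ₋₂ and qₖ = aₖqₖ₋₁ + qₖ₋₂:
  k=0: a=17, p=17, q=1
  k=1: a=3, p=52, q=3
  k=2: a=2, p=121, q=7
  k=3: a=8, p=1020, q=59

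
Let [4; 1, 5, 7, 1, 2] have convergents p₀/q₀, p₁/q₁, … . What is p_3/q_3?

Using pₖ = aₖpₖ₋₁ + pₖ₋₂, qₖ = aₖqₖ₋₁ + qₖ₋₂ (with p₋₁=1, p₋₂=0, q₋₁=0, q₋₂=1):
  k=0: a=4, p=4, q=1
  k=1: a=1, p=5, q=1
  k=2: a=5, p=29, q=6
  k=3: a=7, p=208, q=43

208/43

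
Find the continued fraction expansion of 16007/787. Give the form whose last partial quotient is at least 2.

16007 = 20×787 + 267
787 = 2×267 + 253
267 = 1×253 + 14
253 = 18×14 + 1
14 = 14×1 + 0  (stop)
So 16007/787 = [20; 2, 1, 18, 14].

[20; 2, 1, 18, 14]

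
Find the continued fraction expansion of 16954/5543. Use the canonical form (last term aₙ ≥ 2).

16954 = 3*5543 + 325
5543 = 17*325 + 18
325 = 18*18 + 1
18 = 18*1 + 0  (stop)
So 16954/5543 = [3; 17, 18, 18].

[3; 17, 18, 18]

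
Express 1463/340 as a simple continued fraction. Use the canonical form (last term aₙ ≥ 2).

[4; 3, 3, 3, 10]

1463 = 4×340 + 103
340 = 3×103 + 31
103 = 3×31 + 10
31 = 3×10 + 1
10 = 10×1 + 0  (stop)
So 1463/340 = [4; 3, 3, 3, 10].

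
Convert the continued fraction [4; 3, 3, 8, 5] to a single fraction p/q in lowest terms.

1828/425

Fold from the inside: start with 5/1.
  8 + 1/5 = 41/5
  3 + 5/41 = 128/41
  3 + 41/128 = 425/128
  4 + 128/425 = 1828/425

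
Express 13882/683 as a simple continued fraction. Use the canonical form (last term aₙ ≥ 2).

[20; 3, 13, 17]

13882 = 20·683 + 222
683 = 3·222 + 17
222 = 13·17 + 1
17 = 17·1 + 0  (stop)
So 13882/683 = [20; 3, 13, 17].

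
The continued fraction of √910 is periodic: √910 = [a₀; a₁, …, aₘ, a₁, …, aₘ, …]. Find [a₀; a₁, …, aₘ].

[30; 6, 60]

a₀ = ⌊√910⌋ = 30.
With m₀=0, d₀=1 and mₖ₊₁ = dₖaₖ − mₖ, dₖ₊₁ = (n − mₖ₊₁²)/dₖ, aₖ₊₁ = ⌊(a₀+mₖ₊₁)/dₖ₊₁⌋:
  k=1: m=30, d=10, a=6
  k=2: m=30, d=1, a=60
d=1 and a=2a₀=60 at k=2, so the next step gives (m, d) = (30, 10) again — its k=1 value — and the period has length 2.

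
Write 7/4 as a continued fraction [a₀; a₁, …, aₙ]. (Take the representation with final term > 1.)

7 = 1×4 + 3
4 = 1×3 + 1
3 = 3×1 + 0  (stop)
So 7/4 = [1; 1, 3].

[1; 1, 3]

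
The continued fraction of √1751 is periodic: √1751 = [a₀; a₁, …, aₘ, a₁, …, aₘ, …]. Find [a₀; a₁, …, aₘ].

[41; 1, 5, 2, 4, 2, 5, 1, 82]

a₀ = ⌊√1751⌋ = 41.
With m₀=0, d₀=1 and mₖ₊₁ = dₖaₖ − mₖ, dₖ₊₁ = (n − mₖ₊₁²)/dₖ, aₖ₊₁ = ⌊(a₀+mₖ₊₁)/dₖ₊₁⌋:
  k=1: m=41, d=70, a=1
  k=2: m=29, d=13, a=5
  k=3: m=36, d=35, a=2
  k=4: m=34, d=17, a=4
  k=5: m=34, d=35, a=2
  k=6: m=36, d=13, a=5
  k=7: m=29, d=70, a=1
  k=8: m=41, d=1, a=82
d=1 and a=2a₀=82 at k=8, so the next step gives (m, d) = (41, 70) again — its k=1 value — and the period has length 8.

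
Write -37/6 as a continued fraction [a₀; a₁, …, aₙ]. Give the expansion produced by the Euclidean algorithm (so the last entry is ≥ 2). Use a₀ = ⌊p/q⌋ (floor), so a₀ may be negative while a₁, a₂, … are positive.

-37 = -7·6 + 5
6 = 1·5 + 1
5 = 5·1 + 0  (stop)
So -37/6 = [-7; 1, 5].

[-7; 1, 5]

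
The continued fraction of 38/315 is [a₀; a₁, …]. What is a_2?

3

38 = 0·315 + 38   →  a_0 = 0
315 = 8·38 + 11   →  a_1 = 8
38 = 3·11 + 5   →  a_2 = 3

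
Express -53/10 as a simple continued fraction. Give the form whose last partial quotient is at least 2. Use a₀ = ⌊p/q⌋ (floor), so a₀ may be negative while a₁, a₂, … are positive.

[-6; 1, 2, 3]

-53 = -6×10 + 7
10 = 1×7 + 3
7 = 2×3 + 1
3 = 3×1 + 0  (stop)
So -53/10 = [-6; 1, 2, 3].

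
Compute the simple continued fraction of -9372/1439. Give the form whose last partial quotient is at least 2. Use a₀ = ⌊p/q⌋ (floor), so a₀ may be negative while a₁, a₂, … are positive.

-9372 = -7·1439 + 701
1439 = 2·701 + 37
701 = 18·37 + 35
37 = 1·35 + 2
35 = 17·2 + 1
2 = 2·1 + 0  (stop)
So -9372/1439 = [-7; 2, 18, 1, 17, 2].

[-7; 2, 18, 1, 17, 2]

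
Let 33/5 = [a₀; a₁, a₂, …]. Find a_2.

33 = 6·5 + 3   →  a_0 = 6
5 = 1·3 + 2   →  a_1 = 1
3 = 1·2 + 1   →  a_2 = 1

1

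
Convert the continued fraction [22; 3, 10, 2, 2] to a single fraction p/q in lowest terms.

Fold from the inside: start with 2/1.
  2 + 1/2 = 5/2
  10 + 2/5 = 52/5
  3 + 5/52 = 161/52
  22 + 52/161 = 3594/161

3594/161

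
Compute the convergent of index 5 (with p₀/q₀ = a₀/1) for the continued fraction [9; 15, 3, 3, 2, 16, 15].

Using pₖ = aₖpₖ₋₁ + pₖ₋₂, qₖ = aₖqₖ₋₁ + qₖ₋₂ (with p₋₁=1, p₋₂=0, q₋₁=0, q₋₂=1):
  k=0: a=9, p=9, q=1
  k=1: a=15, p=136, q=15
  k=2: a=3, p=417, q=46
  k=3: a=3, p=1387, q=153
  k=4: a=2, p=3191, q=352
  k=5: a=16, p=52443, q=5785

52443/5785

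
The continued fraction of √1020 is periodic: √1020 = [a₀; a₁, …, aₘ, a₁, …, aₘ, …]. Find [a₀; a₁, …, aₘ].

a₀ = ⌊√1020⌋ = 31.
With m₀=0, d₀=1 and mₖ₊₁ = dₖaₖ − mₖ, dₖ₊₁ = (n − mₖ₊₁²)/dₖ, aₖ₊₁ = ⌊(a₀+mₖ₊₁)/dₖ₊₁⌋:
  k=1: m=31, d=59, a=1
  k=2: m=28, d=4, a=14
  k=3: m=28, d=59, a=1
  k=4: m=31, d=1, a=62
d=1 and a=2a₀=62 at k=4, so the next step gives (m, d) = (31, 59) again — its k=1 value — and the period has length 4.

[31; 1, 14, 1, 62]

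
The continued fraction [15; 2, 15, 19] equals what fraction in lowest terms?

Fold from the inside: start with 19/1.
  15 + 1/19 = 286/19
  2 + 19/286 = 591/286
  15 + 286/591 = 9151/591

9151/591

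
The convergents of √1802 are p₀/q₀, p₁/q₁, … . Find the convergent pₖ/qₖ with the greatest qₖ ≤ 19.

382/9

√1802 = [42; 2, 4, 2, 84, …] (period length 4).
Convergents:
  p_0/q_0 = 42/1
  p_1/q_1 = 85/2
  p_2/q_2 = 382/9
  p_3/q_3 = 849/20
q_2 = 9 ≤ 19 < 20 = q_3, so the answer is 382/9.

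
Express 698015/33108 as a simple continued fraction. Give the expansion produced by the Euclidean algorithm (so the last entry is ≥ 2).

698015 = 21·33108 + 2747
33108 = 12·2747 + 144
2747 = 19·144 + 11
144 = 13·11 + 1
11 = 11·1 + 0  (stop)
So 698015/33108 = [21; 12, 19, 13, 11].

[21; 12, 19, 13, 11]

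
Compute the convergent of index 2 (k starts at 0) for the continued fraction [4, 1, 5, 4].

Using pₖ = aₖpₖ₋₁ + pₖ₋₂, qₖ = aₖqₖ₋₁ + qₖ₋₂ (with p₋₁=1, p₋₂=0, q₋₁=0, q₋₂=1):
  k=0: a=4, p=4, q=1
  k=1: a=1, p=5, q=1
  k=2: a=5, p=29, q=6

29/6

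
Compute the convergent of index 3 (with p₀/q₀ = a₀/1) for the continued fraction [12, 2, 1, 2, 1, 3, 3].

99/8

Using pₖ = aₖpₖ₋₁ + pₖ₋₂, qₖ = aₖqₖ₋₁ + qₖ₋₂ (with p₋₁=1, p₋₂=0, q₋₁=0, q₋₂=1):
  k=0: a=12, p=12, q=1
  k=1: a=2, p=25, q=2
  k=2: a=1, p=37, q=3
  k=3: a=2, p=99, q=8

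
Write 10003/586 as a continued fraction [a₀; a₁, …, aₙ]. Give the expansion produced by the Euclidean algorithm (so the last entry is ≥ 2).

[17; 14, 3, 2, 2, 2]

10003 = 17*586 + 41
586 = 14*41 + 12
41 = 3*12 + 5
12 = 2*5 + 2
5 = 2*2 + 1
2 = 2*1 + 0  (stop)
So 10003/586 = [17; 14, 3, 2, 2, 2].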